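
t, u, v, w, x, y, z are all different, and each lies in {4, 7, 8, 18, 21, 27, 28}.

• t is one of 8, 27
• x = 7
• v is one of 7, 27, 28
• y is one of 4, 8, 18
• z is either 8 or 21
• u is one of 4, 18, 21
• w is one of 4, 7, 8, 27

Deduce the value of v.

28

x's domain is down to {7}, so x = 7. Remove 7 from v, w.
Among the 6 still-open variables, 28 fits only v (and all 6 values in {4, 8, 18, 21, 27, 28} must be used), so v = 28.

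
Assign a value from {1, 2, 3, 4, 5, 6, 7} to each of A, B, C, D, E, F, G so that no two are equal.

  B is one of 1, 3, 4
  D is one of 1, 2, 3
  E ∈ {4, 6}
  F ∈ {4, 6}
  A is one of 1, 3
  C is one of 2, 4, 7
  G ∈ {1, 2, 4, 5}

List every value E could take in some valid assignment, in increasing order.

4, 6

Among the 7 variables, 5 fits only G (and all 7 values in {1, 2, 3, 4, 5, 6, 7} must be used), so G = 5.
The 6 still-open variables together cover exactly {1, 2, 3, 4, 6, 7} — 6 values for 6 variables — and 7 appears only in C's list, so C = 7.
Among the 5 still-open variables, 2 fits only D (and all 5 values in {1, 2, 3, 4, 6} must be used), so D = 2.
E and F between them cover only {4, 6} — a naked pair. Remove those values from B.
No further eliminations apply; E can still be any of 4, 6.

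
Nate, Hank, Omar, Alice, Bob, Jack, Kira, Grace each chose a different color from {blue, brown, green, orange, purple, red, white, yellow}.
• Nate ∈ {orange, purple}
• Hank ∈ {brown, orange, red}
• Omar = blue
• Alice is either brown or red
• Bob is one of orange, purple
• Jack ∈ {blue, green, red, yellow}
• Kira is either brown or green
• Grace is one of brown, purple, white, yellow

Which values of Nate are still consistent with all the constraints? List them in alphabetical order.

orange, purple

Omar's domain is down to {blue}, so Omar = blue. So Jack can't be blue.
The 7 still-open variables together cover exactly {brown, green, orange, purple, red, white, yellow} — 7 values for 7 variables — and white appears only in Grace's list, so Grace = white.
The 6 still-open variables draw from only 6 values {brown, green, orange, purple, red, yellow}, so each is used; only Jack can be yellow, hence Jack = yellow.
Among the 5 still-open variables, green fits only Kira (and all 5 values in {brown, green, orange, purple, red} must be used), so Kira = green.
Nate and Bob share exactly the 2 values {orange, purple}; by pigeonhole those values go to them, so strike orange, purple from Hank.
No further eliminations apply; Nate can still be any of orange, purple.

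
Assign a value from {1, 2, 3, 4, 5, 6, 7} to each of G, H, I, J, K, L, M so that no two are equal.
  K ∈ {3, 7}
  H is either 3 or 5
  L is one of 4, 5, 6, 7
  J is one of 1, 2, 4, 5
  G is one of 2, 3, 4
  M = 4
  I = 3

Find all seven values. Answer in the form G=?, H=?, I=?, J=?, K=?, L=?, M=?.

G=2, H=5, I=3, J=1, K=7, L=6, M=4

I's domain is down to {3}, so I = 3. Remove 3 from G, H, K.
K must be 7 (only option left). Remove 7 from L.
M's domain is down to {4}, so M = 4. Strike 4 from G, J, L.
That leaves G = 2. So J can't be 2.
H's domain is down to {5}, so H = 5. So J, L can't be 5.
J must be 1 (only option left).
That leaves L = 6.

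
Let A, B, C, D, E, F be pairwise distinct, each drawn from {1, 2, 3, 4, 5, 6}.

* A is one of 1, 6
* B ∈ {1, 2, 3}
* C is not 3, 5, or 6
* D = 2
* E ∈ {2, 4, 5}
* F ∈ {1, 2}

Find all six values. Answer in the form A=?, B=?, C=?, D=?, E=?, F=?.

A=6, B=3, C=4, D=2, E=5, F=1

D must be 2 (only option left). Strike 2 from B, C, E, F.
That leaves F = 1. Eliminate 1 elsewhere: A, B, C.
A must be 6 (only option left).
B must be 3 (only option left).
C has just one choice, so C = 4. Remove 4 from E.
E must be 5 (only option left).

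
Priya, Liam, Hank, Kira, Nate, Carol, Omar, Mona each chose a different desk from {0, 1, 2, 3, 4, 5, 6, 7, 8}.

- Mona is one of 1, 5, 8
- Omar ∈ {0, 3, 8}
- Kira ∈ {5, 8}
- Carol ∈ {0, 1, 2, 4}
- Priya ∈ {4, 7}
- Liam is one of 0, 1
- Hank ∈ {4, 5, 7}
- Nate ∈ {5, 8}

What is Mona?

1

The 8 variables together cover exactly {0, 1, 2, 3, 4, 5, 7, 8} — 8 values for 8 variables — and 2 appears only in Carol's list, so Carol = 2.
The 7 still-open variables together cover exactly {0, 1, 3, 4, 5, 7, 8} — 7 values for 7 variables — and 3 appears only in Omar's list, so Omar = 3.
Among the 6 still-open variables, 0 fits only Liam (and all 6 values in {0, 1, 4, 5, 7, 8} must be used), so Liam = 0.
The 5 still-open variables draw from only 5 values {1, 4, 5, 7, 8}, so each is used; only Mona can be 1, hence Mona = 1.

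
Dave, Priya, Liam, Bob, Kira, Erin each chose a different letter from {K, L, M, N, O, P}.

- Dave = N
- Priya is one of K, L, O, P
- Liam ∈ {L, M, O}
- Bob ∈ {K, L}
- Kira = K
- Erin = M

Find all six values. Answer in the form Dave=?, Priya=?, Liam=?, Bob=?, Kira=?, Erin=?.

Dave=N, Priya=P, Liam=O, Bob=L, Kira=K, Erin=M

Dave must be N (only option left).
Kira must be K (only option left). Eliminate K elsewhere: Priya, Bob.
Erin has just one choice, so Erin = M. So Liam can't be M.
Bob has just one choice, so Bob = L. So Priya, Liam can't be L.
Liam has just one choice, so Liam = O. Remove O from Priya.
Priya must be P (only option left).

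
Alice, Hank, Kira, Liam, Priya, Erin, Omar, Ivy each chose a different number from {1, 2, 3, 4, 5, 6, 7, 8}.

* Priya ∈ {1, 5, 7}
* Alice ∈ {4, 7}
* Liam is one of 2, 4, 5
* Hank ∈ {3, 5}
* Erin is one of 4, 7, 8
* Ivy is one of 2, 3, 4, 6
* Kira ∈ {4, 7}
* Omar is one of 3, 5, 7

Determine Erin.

Among the 8 variables, 1 fits only Priya (and all 8 values in {1, 2, 3, 4, 5, 6, 7, 8} must be used), so Priya = 1.
The 7 still-open variables together cover exactly {2, 3, 4, 5, 6, 7, 8} — 7 values for 7 variables — and 6 appears only in Ivy's list, so Ivy = 6.
Among the 6 still-open variables, 2 fits only Liam (and all 6 values in {2, 3, 4, 5, 7, 8} must be used), so Liam = 2.
The 5 still-open variables together cover exactly {3, 4, 5, 7, 8} — 5 values for 5 variables — and 8 appears only in Erin's list, so Erin = 8.

8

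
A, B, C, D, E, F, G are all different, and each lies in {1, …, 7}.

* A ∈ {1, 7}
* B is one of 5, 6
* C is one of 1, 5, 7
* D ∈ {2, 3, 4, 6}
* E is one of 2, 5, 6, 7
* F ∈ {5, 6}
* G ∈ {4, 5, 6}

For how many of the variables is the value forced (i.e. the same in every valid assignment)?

Among the 7 variables, 3 fits only D (and all 7 values in {1, 2, 3, 4, 5, 6, 7} must be used), so D = 3.
The 6 still-open variables together cover exactly {1, 2, 4, 5, 6, 7} — 6 values for 6 variables — and 2 appears only in E's list, so E = 2.
The 5 still-open variables together cover exactly {1, 4, 5, 6, 7} — 5 values for 5 variables — and 4 appears only in G's list, so G = 4.
B and F between them cover only {5, 6} — a naked pair. Remove those values from C.
Determined: D=3, E=2, G=4. The other variables each still have more than one consistent value. That makes 3.

3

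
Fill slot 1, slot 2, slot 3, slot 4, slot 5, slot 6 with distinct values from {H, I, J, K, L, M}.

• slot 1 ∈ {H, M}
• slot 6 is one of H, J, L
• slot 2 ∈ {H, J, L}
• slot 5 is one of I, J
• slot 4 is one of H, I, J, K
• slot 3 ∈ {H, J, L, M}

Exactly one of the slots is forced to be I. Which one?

The 6 variables together cover exactly {H, I, J, K, L, M} — 6 values for 6 variables — and K appears only in slot 4's list, so slot 4 = K.
The 5 still-open variables draw from only 5 values {H, I, J, L, M}, so each is used; only slot 5 can be I, hence slot 5 = I.

slot 5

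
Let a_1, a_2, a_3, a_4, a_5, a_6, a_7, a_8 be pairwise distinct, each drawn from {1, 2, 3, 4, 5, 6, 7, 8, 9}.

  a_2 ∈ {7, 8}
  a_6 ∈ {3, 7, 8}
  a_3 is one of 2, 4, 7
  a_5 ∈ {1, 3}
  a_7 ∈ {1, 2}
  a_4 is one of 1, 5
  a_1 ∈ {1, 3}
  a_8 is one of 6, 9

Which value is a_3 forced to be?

a_1 and a_5 share exactly the 2 values {1, 3}; by pigeonhole those values go to them, so strike 1, 3 from a_4, a_6, a_7.
That leaves a_4 = 5.
That leaves a_7 = 2. Strike 2 from a_3.
a_2 and a_6 share exactly the 2 values {7, 8}; by pigeonhole those values go to them, so strike 7, 8 from a_3.
So a_3 = 4.

4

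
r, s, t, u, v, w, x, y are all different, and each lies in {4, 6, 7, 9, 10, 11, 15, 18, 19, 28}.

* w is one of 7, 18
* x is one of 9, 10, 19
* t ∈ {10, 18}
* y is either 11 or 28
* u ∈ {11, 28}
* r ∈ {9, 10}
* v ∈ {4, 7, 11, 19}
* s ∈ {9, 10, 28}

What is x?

The 8 variables together cover exactly {4, 7, 9, 10, 11, 18, 19, 28} — 8 values for 8 variables — and 4 appears only in v's list, so v = 4.
Among the 7 still-open variables, 7 fits only w (and all 7 values in {7, 9, 10, 11, 18, 19, 28} must be used), so w = 7.
The 6 still-open variables draw from only 6 values {9, 10, 11, 18, 19, 28}, so each is used; only t can be 18, hence t = 18.
The 5 still-open variables draw from only 5 values {9, 10, 11, 19, 28}, so each is used; only x can be 19, hence x = 19.

19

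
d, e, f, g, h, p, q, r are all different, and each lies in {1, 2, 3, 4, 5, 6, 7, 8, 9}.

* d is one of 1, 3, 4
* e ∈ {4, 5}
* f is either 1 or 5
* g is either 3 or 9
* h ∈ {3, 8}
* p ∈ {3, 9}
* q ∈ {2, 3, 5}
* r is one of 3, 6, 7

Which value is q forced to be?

2

The 2 variables g and p are confined to {3, 9}, which locks those values in; drop them from d, h, q, r.
h must be 8 (only option left).
d, e, f share exactly the 3 values {1, 4, 5}; by pigeonhole those values go to them, so strike 1, 4, 5 from q.
So q = 2.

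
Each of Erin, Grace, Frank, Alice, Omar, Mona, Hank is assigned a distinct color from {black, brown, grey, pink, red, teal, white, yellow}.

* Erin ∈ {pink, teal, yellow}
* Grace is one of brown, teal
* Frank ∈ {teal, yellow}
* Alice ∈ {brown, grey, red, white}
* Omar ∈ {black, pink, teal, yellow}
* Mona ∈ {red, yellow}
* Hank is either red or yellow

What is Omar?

black

Mona and Hank share exactly the 2 values {red, yellow}; by pigeonhole those values go to them, so strike red, yellow from Erin, Frank, Alice, Omar.
Frank must be teal (only option left). Remove teal from Erin, Grace, Omar.
That leaves Erin = pink. So Omar can't be pink.
So Omar = black.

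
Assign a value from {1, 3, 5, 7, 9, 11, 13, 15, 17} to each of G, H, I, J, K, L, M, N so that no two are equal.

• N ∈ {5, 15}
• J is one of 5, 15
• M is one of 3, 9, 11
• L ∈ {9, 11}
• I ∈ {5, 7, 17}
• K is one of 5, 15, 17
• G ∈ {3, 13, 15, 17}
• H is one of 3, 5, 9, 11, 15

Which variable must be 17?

Among the 8 variables, 7 fits only I (and all 8 values in {3, 5, 7, 9, 11, 13, 15, 17} must be used), so I = 7.
The 7 still-open variables together cover exactly {3, 5, 9, 11, 13, 15, 17} — 7 values for 7 variables — and 13 appears only in G's list, so G = 13.
Among the 6 still-open variables, 17 fits only K (and all 6 values in {3, 5, 9, 11, 15, 17} must be used), so K = 17.

K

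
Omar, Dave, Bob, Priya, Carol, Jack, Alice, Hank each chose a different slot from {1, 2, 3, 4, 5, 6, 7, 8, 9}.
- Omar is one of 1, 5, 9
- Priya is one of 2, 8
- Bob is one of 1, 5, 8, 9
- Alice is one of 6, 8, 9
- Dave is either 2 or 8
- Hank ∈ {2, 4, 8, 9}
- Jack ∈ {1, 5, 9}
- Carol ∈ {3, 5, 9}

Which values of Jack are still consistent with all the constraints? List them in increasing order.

1, 5, 9

Among the 8 variables, 3 fits only Carol (and all 8 values in {1, 2, 3, 4, 5, 6, 8, 9} must be used), so Carol = 3.
The 7 still-open variables draw from only 7 values {1, 2, 4, 5, 6, 8, 9}, so each is used; only Hank can be 4, hence Hank = 4.
The 6 still-open variables draw from only 6 values {1, 2, 5, 6, 8, 9}, so each is used; only Alice can be 6, hence Alice = 6.
The 2 variables Dave and Priya are confined to {2, 8}, which locks those values in; drop them from Bob.
No further eliminations apply; Jack can still be any of 1, 5, 9.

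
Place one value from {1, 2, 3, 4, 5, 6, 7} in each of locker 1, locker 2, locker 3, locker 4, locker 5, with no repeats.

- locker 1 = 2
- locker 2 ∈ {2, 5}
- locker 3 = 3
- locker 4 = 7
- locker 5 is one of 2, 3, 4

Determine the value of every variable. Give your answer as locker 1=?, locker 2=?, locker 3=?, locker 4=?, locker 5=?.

locker 1=2, locker 2=5, locker 3=3, locker 4=7, locker 5=4

locker 1 has just one choice, so locker 1 = 2. So locker 2, locker 5 can't be 2.
locker 2's domain is down to {5}, so locker 2 = 5.
locker 3's domain is down to {3}, so locker 3 = 3. Remove 3 from locker 5.
locker 4 has just one choice, so locker 4 = 7.
That leaves locker 5 = 4.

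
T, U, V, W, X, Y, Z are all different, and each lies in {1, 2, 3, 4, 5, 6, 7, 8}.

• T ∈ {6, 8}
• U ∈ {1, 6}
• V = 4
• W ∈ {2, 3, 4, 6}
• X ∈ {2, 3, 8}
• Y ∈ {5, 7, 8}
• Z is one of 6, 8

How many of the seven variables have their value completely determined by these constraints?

V must be 4 (only option left). So W can't be 4.
The 2 variables T and Z are confined to {6, 8}, which locks those values in; drop them from U, W, X, Y.
U must be 1 (only option left).
Determined: U=1, V=4. The other variables each still have more than one consistent value. That makes 2.

2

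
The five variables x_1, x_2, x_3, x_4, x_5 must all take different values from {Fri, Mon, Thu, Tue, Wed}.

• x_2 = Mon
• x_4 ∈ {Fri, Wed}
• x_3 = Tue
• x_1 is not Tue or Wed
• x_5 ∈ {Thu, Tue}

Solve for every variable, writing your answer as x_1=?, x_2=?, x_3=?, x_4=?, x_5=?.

x_2 must be Mon (only option left). Strike Mon from x_1.
x_3 has just one choice, so x_3 = Tue. Strike Tue from x_5.
x_5 must be Thu (only option left). Remove Thu from x_1.
x_1's domain is down to {Fri}, so x_1 = Fri. Eliminate Fri elsewhere: x_4.
x_4 must be Wed (only option left).

x_1=Fri, x_2=Mon, x_3=Tue, x_4=Wed, x_5=Thu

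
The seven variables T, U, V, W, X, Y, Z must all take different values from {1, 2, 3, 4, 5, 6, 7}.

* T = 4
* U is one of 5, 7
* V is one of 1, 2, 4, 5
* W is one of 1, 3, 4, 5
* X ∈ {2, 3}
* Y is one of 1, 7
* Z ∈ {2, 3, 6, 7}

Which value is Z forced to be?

T's domain is down to {4}, so T = 4. Eliminate 4 elsewhere: V, W.
The 6 still-open variables draw from only 6 values {1, 2, 3, 5, 6, 7}, so each is used; only Z can be 6, hence Z = 6.

6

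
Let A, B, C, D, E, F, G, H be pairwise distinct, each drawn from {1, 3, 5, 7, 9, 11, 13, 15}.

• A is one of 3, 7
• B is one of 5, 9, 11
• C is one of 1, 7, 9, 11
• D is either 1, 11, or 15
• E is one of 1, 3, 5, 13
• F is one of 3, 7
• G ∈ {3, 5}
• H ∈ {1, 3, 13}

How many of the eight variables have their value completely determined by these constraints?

2

The 8 variables draw from only 8 values {1, 3, 5, 7, 9, 11, 13, 15}, so each is used; only D can be 15, hence D = 15.
A and F between them cover only {3, 7} — a naked pair. Remove those values from C, E, G, H.
That leaves G = 5. So B, E can't be 5.
E and H between them cover only {1, 13} — a naked pair. Remove those values from C.
Determined: D=15, G=5. The other variables each still have more than one consistent value. That makes 2.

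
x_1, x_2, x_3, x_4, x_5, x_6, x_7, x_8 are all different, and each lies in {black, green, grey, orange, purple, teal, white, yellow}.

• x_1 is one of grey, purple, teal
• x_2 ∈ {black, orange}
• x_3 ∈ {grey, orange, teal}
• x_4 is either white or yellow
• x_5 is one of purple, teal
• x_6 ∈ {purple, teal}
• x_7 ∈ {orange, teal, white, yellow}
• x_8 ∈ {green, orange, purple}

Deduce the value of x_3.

Among the 8 variables, black fits only x_2 (and all 8 values in {black, green, grey, orange, purple, teal, white, yellow} must be used), so x_2 = black.
The 7 still-open variables together cover exactly {green, grey, orange, purple, teal, white, yellow} — 7 values for 7 variables — and green appears only in x_8's list, so x_8 = green.
The 2 variables x_5 and x_6 are confined to {purple, teal}, which locks those values in; drop them from x_1, x_3, x_7.
x_1's domain is down to {grey}, so x_1 = grey. Eliminate grey elsewhere: x_3.
So x_3 = orange.

orange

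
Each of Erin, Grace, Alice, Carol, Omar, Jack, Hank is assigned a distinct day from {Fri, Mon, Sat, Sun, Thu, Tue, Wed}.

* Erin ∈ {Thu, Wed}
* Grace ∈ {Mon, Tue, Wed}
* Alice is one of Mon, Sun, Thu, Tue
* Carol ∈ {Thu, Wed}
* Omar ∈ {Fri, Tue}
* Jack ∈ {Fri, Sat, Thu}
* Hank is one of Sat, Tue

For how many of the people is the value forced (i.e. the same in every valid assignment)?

2

Among the 7 variables, Sun fits only Alice (and all 7 values in {Fri, Mon, Sat, Sun, Thu, Tue, Wed} must be used), so Alice = Sun.
The 6 still-open variables together cover exactly {Fri, Mon, Sat, Thu, Tue, Wed} — 6 values for 6 variables — and Mon appears only in Grace's list, so Grace = Mon.
The 2 variables Erin and Carol are confined to {Thu, Wed}, which locks those values in; drop them from Jack.
Determined: Grace=Mon, Alice=Sun. The other people each still have more than one consistent value. That makes 2.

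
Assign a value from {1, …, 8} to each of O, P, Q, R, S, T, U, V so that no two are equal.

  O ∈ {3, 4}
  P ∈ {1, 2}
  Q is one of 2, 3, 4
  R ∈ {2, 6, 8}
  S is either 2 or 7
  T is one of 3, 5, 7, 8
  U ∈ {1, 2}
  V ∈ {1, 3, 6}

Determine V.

6

Among the 8 variables, 5 fits only T (and all 8 values in {1, 2, 3, 4, 5, 6, 7, 8} must be used), so T = 5.
The 7 still-open variables draw from only 7 values {1, 2, 3, 4, 6, 7, 8}, so each is used; only S can be 7, hence S = 7.
The 6 still-open variables together cover exactly {1, 2, 3, 4, 6, 8} — 6 values for 6 variables — and 8 appears only in R's list, so R = 8.
The 5 still-open variables together cover exactly {1, 2, 3, 4, 6} — 5 values for 5 variables — and 6 appears only in V's list, so V = 6.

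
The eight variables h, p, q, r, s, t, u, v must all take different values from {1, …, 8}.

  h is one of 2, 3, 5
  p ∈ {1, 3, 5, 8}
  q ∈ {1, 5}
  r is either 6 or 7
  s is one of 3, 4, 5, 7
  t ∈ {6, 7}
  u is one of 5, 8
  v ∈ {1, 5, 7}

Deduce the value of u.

8

The 8 variables draw from only 8 values {1, 2, 3, 4, 5, 6, 7, 8}, so each is used; only h can be 2, hence h = 2.
The 7 still-open variables together cover exactly {1, 3, 4, 5, 6, 7, 8} — 7 values for 7 variables — and 4 appears only in s's list, so s = 4.
The 6 still-open variables together cover exactly {1, 3, 5, 6, 7, 8} — 6 values for 6 variables — and 3 appears only in p's list, so p = 3.
The 5 still-open variables draw from only 5 values {1, 5, 6, 7, 8}, so each is used; only u can be 8, hence u = 8.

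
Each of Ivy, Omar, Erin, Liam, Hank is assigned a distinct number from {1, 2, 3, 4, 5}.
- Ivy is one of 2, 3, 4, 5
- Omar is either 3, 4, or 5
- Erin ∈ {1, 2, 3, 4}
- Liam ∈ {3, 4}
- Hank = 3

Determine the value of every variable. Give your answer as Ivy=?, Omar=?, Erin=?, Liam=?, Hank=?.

Hank's domain is down to {3}, so Hank = 3. Eliminate 3 elsewhere: Ivy, Omar, Erin, Liam.
Liam must be 4 (only option left). Remove 4 from Ivy, Omar, Erin.
That leaves Omar = 5. Eliminate 5 elsewhere: Ivy.
That leaves Ivy = 2. Remove 2 from Erin.
Erin must be 1 (only option left).

Ivy=2, Omar=5, Erin=1, Liam=4, Hank=3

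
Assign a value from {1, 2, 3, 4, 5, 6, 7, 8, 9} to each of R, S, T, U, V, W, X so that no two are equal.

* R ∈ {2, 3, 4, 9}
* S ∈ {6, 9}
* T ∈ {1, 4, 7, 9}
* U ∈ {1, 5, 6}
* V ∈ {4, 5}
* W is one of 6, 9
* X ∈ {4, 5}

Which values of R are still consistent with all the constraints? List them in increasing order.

S and W share exactly the 2 values {6, 9}; by pigeonhole those values go to them, so strike 6, 9 from R, T, U.
The 2 variables V and X are confined to {4, 5}, which locks those values in; drop them from R, T, U.
U has just one choice, so U = 1. Eliminate 1 elsewhere: T.
T must be 7 (only option left).
No further eliminations apply; R can still be any of 2, 3.

2, 3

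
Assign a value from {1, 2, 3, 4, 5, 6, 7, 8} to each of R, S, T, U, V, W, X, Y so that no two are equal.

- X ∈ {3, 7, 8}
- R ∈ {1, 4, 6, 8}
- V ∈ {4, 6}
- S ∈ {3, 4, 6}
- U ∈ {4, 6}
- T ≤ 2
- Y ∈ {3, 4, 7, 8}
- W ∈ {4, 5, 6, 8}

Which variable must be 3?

The 8 variables together cover exactly {1, 2, 3, 4, 5, 6, 7, 8} — 8 values for 8 variables — and 2 appears only in T's list, so T = 2.
Among the 7 still-open variables, 1 fits only R (and all 7 values in {1, 3, 4, 5, 6, 7, 8} must be used), so R = 1.
The 6 still-open variables together cover exactly {3, 4, 5, 6, 7, 8} — 6 values for 6 variables — and 5 appears only in W's list, so W = 5.
The 2 variables U and V are confined to {4, 6}, which locks those values in; drop them from S, Y.
So 3 goes to S.

S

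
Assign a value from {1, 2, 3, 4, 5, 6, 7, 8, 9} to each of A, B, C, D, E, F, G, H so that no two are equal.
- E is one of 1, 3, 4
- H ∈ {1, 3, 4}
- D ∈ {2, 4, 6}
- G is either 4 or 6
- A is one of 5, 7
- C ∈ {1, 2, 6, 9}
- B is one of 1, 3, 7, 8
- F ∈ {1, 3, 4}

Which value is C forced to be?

9

The 3 variables E, F, H are confined to {1, 3, 4}, which locks those values in; drop them from B, C, D, G.
That leaves G = 6. Strike 6 from C, D.
D's domain is down to {2}, so D = 2. Remove 2 from C.
So C = 9.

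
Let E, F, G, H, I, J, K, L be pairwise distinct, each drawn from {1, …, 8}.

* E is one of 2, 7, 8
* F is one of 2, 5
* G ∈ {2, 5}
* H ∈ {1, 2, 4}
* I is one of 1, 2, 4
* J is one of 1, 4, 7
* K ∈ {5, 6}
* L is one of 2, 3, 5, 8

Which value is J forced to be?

The 8 variables draw from only 8 values {1, 2, 3, 4, 5, 6, 7, 8}, so each is used; only L can be 3, hence L = 3.
Among the 7 still-open variables, 6 fits only K (and all 7 values in {1, 2, 4, 5, 6, 7, 8} must be used), so K = 6.
The 6 still-open variables draw from only 6 values {1, 2, 4, 5, 7, 8}, so each is used; only E can be 8, hence E = 8.
The 5 still-open variables together cover exactly {1, 2, 4, 5, 7} — 5 values for 5 variables — and 7 appears only in J's list, so J = 7.

7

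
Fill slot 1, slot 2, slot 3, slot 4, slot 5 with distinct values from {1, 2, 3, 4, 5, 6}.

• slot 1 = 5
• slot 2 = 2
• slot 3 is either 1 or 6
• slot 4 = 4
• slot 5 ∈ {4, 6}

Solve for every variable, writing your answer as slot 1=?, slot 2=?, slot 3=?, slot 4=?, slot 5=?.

slot 1=5, slot 2=2, slot 3=1, slot 4=4, slot 5=6

slot 1 must be 5 (only option left).
slot 2 has just one choice, so slot 2 = 2.
That leaves slot 4 = 4. Remove 4 from slot 5.
That leaves slot 5 = 6. So slot 3 can't be 6.
slot 3 must be 1 (only option left).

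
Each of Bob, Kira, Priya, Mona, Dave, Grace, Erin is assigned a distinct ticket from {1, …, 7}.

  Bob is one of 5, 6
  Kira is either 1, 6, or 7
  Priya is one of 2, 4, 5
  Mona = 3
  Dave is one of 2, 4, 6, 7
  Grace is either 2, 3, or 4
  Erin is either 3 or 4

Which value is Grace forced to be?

Mona must be 3 (only option left). Strike 3 from Grace, Erin.
That leaves Erin = 4. So Priya, Dave, Grace can't be 4.
So Grace = 2.

2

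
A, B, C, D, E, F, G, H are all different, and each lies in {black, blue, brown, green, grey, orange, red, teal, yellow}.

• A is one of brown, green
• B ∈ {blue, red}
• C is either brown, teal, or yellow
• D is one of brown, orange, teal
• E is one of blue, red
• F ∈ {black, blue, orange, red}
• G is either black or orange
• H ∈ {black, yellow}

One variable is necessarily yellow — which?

H

The 8 variables draw from only 8 values {black, blue, brown, green, orange, red, teal, yellow}, so each is used; only A can be green, hence A = green.
B and E between them cover only {blue, red} — a naked pair. Remove those values from F.
F and G between them cover only {black, orange} — a naked pair. Remove those values from D, H.
So yellow goes to H.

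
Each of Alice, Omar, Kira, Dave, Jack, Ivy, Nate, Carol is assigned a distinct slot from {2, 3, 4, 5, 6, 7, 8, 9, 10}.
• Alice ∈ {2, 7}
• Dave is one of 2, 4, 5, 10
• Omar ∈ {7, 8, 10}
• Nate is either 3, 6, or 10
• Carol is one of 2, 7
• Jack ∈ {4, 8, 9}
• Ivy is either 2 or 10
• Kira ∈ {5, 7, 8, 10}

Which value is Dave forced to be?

The 2 variables Alice and Carol are confined to {2, 7}, which locks those values in; drop them from Omar, Kira, Dave, Ivy.
Ivy has just one choice, so Ivy = 10. Strike 10 from Omar, Kira, Dave, Nate.
Omar's domain is down to {8}, so Omar = 8. Remove 8 from Kira, Jack.
Kira's domain is down to {5}, so Kira = 5. Strike 5 from Dave.
So Dave = 4.

4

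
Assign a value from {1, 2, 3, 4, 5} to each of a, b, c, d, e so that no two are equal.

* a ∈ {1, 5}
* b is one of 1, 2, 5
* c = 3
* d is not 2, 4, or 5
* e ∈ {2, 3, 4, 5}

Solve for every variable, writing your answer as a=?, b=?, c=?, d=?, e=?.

a=5, b=2, c=3, d=1, e=4

c must be 3 (only option left). Strike 3 from d, e.
d has just one choice, so d = 1. Eliminate 1 elsewhere: a, b.
a's domain is down to {5}, so a = 5. Eliminate 5 elsewhere: b, e.
b has just one choice, so b = 2. Remove 2 from e.
e's domain is down to {4}, so e = 4.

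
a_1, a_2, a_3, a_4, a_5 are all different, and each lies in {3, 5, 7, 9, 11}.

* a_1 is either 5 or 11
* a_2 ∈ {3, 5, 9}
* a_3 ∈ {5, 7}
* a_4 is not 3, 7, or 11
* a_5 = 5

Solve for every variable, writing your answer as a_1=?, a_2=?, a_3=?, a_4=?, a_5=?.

a_5's domain is down to {5}, so a_5 = 5. Strike 5 from a_1, a_2, a_3, a_4.
a_1 has just one choice, so a_1 = 11.
That leaves a_3 = 7.
a_4's domain is down to {9}, so a_4 = 9. Eliminate 9 elsewhere: a_2.
a_2 has just one choice, so a_2 = 3.

a_1=11, a_2=3, a_3=7, a_4=9, a_5=5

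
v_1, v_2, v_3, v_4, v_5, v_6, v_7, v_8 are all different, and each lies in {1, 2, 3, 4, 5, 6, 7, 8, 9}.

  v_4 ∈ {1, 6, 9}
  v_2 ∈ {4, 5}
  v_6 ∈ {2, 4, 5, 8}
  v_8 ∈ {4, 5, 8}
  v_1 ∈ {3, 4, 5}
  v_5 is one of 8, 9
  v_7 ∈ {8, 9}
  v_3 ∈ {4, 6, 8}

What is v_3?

6

The 8 variables together cover exactly {1, 2, 3, 4, 5, 6, 8, 9} — 8 values for 8 variables — and 1 appears only in v_4's list, so v_4 = 1.
The 7 still-open variables draw from only 7 values {2, 3, 4, 5, 6, 8, 9}, so each is used; only v_6 can be 2, hence v_6 = 2.
Among the 6 still-open variables, 3 fits only v_1 (and all 6 values in {3, 4, 5, 6, 8, 9} must be used), so v_1 = 3.
Among the 5 still-open variables, 6 fits only v_3 (and all 5 values in {4, 5, 6, 8, 9} must be used), so v_3 = 6.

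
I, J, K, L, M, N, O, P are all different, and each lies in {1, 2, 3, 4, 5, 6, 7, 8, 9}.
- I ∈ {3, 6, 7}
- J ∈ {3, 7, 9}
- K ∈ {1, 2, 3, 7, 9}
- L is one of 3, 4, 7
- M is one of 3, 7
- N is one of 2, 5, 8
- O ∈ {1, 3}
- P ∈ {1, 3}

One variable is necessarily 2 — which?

O and P between them cover only {1, 3} — a naked pair. Remove those values from I, J, K, L, M.
M has just one choice, so M = 7. Strike 7 from I, J, K, L.
That leaves I = 6.
J has just one choice, so J = 9. Remove 9 from K.
So 2 goes to K.

K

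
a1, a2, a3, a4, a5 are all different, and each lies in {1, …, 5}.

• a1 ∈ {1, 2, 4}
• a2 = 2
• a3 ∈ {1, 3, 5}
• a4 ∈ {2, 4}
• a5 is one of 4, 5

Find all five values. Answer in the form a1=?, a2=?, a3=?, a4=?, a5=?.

a2 must be 2 (only option left). Remove 2 from a1, a4.
That leaves a4 = 4. So a1, a5 can't be 4.
a5 has just one choice, so a5 = 5. So a3 can't be 5.
a1 must be 1 (only option left). So a3 can't be 1.
a3 must be 3 (only option left).

a1=1, a2=2, a3=3, a4=4, a5=5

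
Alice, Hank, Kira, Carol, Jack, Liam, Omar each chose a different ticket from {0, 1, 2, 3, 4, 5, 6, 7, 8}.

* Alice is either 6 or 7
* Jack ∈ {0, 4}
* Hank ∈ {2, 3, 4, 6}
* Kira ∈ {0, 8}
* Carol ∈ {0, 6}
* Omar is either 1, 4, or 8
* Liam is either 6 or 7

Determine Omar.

1

Alice and Liam between them cover only {6, 7} — a naked pair. Remove those values from Hank, Carol.
Carol must be 0 (only option left). So Kira, Jack can't be 0.
Jack must be 4 (only option left). So Hank, Omar can't be 4.
Kira must be 8 (only option left). So Omar can't be 8.
So Omar = 1.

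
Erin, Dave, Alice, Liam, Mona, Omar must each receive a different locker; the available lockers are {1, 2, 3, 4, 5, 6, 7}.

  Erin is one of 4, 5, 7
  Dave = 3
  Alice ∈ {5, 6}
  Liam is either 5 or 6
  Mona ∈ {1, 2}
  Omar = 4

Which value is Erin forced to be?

7

Dave has just one choice, so Dave = 3.
That leaves Omar = 4. Remove 4 from Erin.
The 2 variables Alice and Liam are confined to {5, 6}, which locks those values in; drop them from Erin.
So Erin = 7.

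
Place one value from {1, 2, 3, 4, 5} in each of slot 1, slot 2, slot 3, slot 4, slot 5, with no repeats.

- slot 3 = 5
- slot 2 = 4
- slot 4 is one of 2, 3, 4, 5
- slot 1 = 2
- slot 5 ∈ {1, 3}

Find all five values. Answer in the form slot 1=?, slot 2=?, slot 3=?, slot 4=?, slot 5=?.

slot 1 must be 2 (only option left). So slot 4 can't be 2.
That leaves slot 2 = 4. Eliminate 4 elsewhere: slot 4.
slot 3 must be 5 (only option left). Eliminate 5 elsewhere: slot 4.
slot 4 must be 3 (only option left). Eliminate 3 elsewhere: slot 5.
That leaves slot 5 = 1.

slot 1=2, slot 2=4, slot 3=5, slot 4=3, slot 5=1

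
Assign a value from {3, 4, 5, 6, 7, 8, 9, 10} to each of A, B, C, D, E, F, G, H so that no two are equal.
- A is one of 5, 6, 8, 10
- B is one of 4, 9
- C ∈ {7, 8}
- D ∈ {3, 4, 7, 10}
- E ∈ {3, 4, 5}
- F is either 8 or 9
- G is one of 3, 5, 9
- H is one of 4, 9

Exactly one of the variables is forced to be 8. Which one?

The 8 variables draw from only 8 values {3, 4, 5, 6, 7, 8, 9, 10}, so each is used; only A can be 6, hence A = 6.
Among the 7 still-open variables, 10 fits only D (and all 7 values in {3, 4, 5, 7, 8, 9, 10} must be used), so D = 10.
The 6 still-open variables draw from only 6 values {3, 4, 5, 7, 8, 9}, so each is used; only C can be 7, hence C = 7.
Among the 5 still-open variables, 8 fits only F (and all 5 values in {3, 4, 5, 8, 9} must be used), so F = 8.

F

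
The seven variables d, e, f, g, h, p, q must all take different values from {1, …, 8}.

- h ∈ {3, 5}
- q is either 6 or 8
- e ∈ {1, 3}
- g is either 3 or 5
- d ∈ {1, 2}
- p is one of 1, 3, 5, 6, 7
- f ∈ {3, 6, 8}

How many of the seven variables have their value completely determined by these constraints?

Among the 7 variables, 2 fits only d (and all 7 values in {1, 2, 3, 5, 6, 7, 8} must be used), so d = 2.
Among the 6 still-open variables, 7 fits only p (and all 6 values in {1, 3, 5, 6, 7, 8} must be used), so p = 7.
Among the 5 still-open variables, 1 fits only e (and all 5 values in {1, 3, 5, 6, 8} must be used), so e = 1.
g and h share exactly the 2 values {3, 5}; by pigeonhole those values go to them, so strike 3, 5 from f.
Determined: d=2, e=1, p=7. The other variables each still have more than one consistent value. That makes 3.

3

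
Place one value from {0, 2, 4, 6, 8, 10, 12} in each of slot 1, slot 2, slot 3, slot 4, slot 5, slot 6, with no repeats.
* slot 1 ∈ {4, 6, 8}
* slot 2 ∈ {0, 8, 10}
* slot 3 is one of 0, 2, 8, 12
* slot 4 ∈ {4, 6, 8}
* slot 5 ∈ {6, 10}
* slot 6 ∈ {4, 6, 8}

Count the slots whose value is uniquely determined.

slot 1, slot 4, slot 6 share exactly the 3 values {4, 6, 8}; by pigeonhole those values go to them, so strike 4, 6, 8 from slot 2, slot 3, slot 5.
slot 5 must be 10 (only option left). Strike 10 from slot 2.
slot 2 must be 0 (only option left). Remove 0 from slot 3.
Determined: slot 2=0, slot 5=10. The other slots each still have more than one consistent value. That makes 2.

2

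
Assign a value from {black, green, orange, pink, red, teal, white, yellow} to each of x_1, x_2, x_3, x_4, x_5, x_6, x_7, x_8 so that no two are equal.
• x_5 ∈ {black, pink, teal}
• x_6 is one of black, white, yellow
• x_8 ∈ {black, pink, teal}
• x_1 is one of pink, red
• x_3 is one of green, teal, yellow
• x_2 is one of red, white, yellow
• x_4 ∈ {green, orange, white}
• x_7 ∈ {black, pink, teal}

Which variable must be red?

x_1

The 8 variables together cover exactly {black, green, orange, pink, red, teal, white, yellow} — 8 values for 8 variables — and orange appears only in x_4's list, so x_4 = orange.
The 7 still-open variables draw from only 7 values {black, green, pink, red, teal, white, yellow}, so each is used; only x_3 can be green, hence x_3 = green.
The 3 variables x_5, x_7, x_8 are confined to {black, pink, teal}, which locks those values in; drop them from x_1, x_6.
So red goes to x_1.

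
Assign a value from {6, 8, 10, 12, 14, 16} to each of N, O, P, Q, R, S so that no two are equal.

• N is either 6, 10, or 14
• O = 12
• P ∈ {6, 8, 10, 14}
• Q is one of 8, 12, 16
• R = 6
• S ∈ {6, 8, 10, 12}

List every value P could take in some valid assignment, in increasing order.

O's domain is down to {12}, so O = 12. Strike 12 from Q, S.
That leaves R = 6. Eliminate 6 elsewhere: N, P, S.
The 4 still-open variables together cover exactly {8, 10, 14, 16} — 4 values for 4 variables — and 16 appears only in Q's list, so Q = 16.
No further eliminations apply; P can still be any of 8, 10, 14.

8, 10, 14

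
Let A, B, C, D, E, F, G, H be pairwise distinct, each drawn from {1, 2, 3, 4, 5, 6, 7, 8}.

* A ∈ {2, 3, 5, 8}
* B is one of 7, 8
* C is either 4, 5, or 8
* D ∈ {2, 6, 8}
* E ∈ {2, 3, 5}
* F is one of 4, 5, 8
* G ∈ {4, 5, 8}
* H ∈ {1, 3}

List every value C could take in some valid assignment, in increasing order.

4, 5, 8

The 8 variables together cover exactly {1, 2, 3, 4, 5, 6, 7, 8} — 8 values for 8 variables — and 1 appears only in H's list, so H = 1.
Among the 7 still-open variables, 6 fits only D (and all 7 values in {2, 3, 4, 5, 6, 7, 8} must be used), so D = 6.
The 6 still-open variables together cover exactly {2, 3, 4, 5, 7, 8} — 6 values for 6 variables — and 7 appears only in B's list, so B = 7.
C, F, G share exactly the 3 values {4, 5, 8}; by pigeonhole those values go to them, so strike 4, 5, 8 from A, E.
No further eliminations apply; C can still be any of 4, 5, 8.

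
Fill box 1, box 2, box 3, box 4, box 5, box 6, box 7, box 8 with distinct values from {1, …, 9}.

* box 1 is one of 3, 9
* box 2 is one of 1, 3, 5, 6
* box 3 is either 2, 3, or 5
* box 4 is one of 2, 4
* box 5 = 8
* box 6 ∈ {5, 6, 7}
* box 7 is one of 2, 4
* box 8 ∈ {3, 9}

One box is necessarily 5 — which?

box 5 has just one choice, so box 5 = 8.
box 1 and box 8 between them cover only {3, 9} — a naked pair. Remove those values from box 2, box 3.
box 4 and box 7 share exactly the 2 values {2, 4}; by pigeonhole those values go to them, so strike 2, 4 from box 3.
So 5 goes to box 3.

box 3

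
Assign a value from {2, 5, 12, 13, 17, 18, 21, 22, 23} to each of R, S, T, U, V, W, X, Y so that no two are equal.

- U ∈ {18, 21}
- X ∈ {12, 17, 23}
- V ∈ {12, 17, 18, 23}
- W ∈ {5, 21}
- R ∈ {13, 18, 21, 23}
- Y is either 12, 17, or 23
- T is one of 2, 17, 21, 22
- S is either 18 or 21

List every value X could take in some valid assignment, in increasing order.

S and U between them cover only {18, 21} — a naked pair. Remove those values from R, T, V, W.
W has just one choice, so W = 5.
V, X, Y between them cover only {12, 17, 23} — a naked triple. Remove those values from R, T.
R must be 13 (only option left).
No further eliminations apply; X can still be any of 12, 17, 23.

12, 17, 23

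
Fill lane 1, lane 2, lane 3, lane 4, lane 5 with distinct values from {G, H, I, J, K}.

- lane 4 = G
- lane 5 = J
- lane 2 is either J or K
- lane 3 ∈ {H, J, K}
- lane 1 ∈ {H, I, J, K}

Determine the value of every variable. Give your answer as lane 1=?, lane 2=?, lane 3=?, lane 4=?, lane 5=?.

lane 4's domain is down to {G}, so lane 4 = G.
lane 5 must be J (only option left). Eliminate J elsewhere: lane 1, lane 2, lane 3.
lane 2 must be K (only option left). Remove K from lane 1, lane 3.
lane 3 has just one choice, so lane 3 = H. Eliminate H elsewhere: lane 1.
lane 1 must be I (only option left).

lane 1=I, lane 2=K, lane 3=H, lane 4=G, lane 5=J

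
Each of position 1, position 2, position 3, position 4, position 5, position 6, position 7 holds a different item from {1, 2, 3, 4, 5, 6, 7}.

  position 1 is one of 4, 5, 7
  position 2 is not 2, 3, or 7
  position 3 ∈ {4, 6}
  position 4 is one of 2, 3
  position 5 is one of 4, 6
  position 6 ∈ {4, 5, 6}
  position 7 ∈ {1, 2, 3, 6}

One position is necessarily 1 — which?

position 2

Among the 7 variables, 7 fits only position 1 (and all 7 values in {1, 2, 3, 4, 5, 6, 7} must be used), so position 1 = 7.
position 3 and position 5 share exactly the 2 values {4, 6}; by pigeonhole those values go to them, so strike 4, 6 from position 2, position 6, position 7.
position 6 must be 5 (only option left). Eliminate 5 elsewhere: position 2.
So 1 goes to position 2.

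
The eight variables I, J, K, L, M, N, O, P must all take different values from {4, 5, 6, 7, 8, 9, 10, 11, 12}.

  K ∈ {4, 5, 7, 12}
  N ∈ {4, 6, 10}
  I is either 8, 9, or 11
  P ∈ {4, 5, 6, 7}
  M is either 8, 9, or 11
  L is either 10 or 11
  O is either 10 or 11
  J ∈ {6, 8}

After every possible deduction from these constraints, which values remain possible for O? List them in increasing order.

The 2 variables L and O are confined to {10, 11}, which locks those values in; drop them from I, M, N.
I and M between them cover only {8, 9} — a naked pair. Remove those values from J.
J has just one choice, so J = 6. So N, P can't be 6.
N has just one choice, so N = 4. Strike 4 from K, P.
No further eliminations apply; O can still be any of 10, 11.

10, 11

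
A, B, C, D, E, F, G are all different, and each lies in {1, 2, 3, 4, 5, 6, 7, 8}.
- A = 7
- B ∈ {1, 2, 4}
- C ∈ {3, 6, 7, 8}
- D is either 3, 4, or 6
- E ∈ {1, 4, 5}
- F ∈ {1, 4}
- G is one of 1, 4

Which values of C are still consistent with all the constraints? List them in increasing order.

3, 6, 8

A has just one choice, so A = 7. Remove 7 from C.
F and G between them cover only {1, 4} — a naked pair. Remove those values from B, D, E.
B's domain is down to {2}, so B = 2.
E must be 5 (only option left).
No further eliminations apply; C can still be any of 3, 6, 8.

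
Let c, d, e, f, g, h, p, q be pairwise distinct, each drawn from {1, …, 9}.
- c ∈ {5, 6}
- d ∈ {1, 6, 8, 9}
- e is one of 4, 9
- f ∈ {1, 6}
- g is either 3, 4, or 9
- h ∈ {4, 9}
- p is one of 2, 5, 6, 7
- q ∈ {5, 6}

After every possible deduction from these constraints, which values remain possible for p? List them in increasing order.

2, 7

c and q between them cover only {5, 6} — a naked pair. Remove those values from d, f, p.
f must be 1 (only option left). So d can't be 1.
e and h between them cover only {4, 9} — a naked pair. Remove those values from d, g.
That leaves d = 8.
That leaves g = 3.
No further eliminations apply; p can still be any of 2, 7.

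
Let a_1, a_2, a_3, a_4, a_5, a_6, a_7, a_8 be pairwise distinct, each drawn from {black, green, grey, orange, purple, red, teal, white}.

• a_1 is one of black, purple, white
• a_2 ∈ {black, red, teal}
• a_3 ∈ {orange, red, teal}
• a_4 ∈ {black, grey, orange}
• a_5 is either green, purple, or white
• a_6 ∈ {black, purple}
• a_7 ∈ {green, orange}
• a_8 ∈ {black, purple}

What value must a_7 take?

The 8 variables draw from only 8 values {black, green, grey, orange, purple, red, teal, white}, so each is used; only a_4 can be grey, hence a_4 = grey.
The 2 variables a_6 and a_8 are confined to {black, purple}, which locks those values in; drop them from a_1, a_2, a_5.
That leaves a_1 = white. Strike white from a_5.
a_5 has just one choice, so a_5 = green. Eliminate green elsewhere: a_7.
So a_7 = orange.

orange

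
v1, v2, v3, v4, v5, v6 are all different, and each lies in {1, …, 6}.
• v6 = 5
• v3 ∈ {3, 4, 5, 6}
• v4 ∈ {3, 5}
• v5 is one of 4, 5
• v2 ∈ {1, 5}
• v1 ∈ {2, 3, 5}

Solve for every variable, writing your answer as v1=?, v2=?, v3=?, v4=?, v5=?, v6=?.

v6 has just one choice, so v6 = 5. So v1, v2, v3, v4, v5 can't be 5.
That leaves v2 = 1.
v4 must be 3 (only option left). Strike 3 from v1, v3.
v5 must be 4 (only option left). So v3 can't be 4.
v1 must be 2 (only option left).
v3's domain is down to {6}, so v3 = 6.

v1=2, v2=1, v3=6, v4=3, v5=4, v6=5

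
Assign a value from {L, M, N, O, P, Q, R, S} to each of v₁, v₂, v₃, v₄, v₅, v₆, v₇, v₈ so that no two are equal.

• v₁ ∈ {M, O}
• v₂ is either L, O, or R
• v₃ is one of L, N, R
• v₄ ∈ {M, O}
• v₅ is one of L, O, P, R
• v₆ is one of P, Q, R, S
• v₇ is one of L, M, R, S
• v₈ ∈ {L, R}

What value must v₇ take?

The 8 variables draw from only 8 values {L, M, N, O, P, Q, R, S}, so each is used; only v₃ can be N, hence v₃ = N.
Among the 7 still-open variables, Q fits only v₆ (and all 7 values in {L, M, O, P, Q, R, S} must be used), so v₆ = Q.
The 6 still-open variables together cover exactly {L, M, O, P, R, S} — 6 values for 6 variables — and P appears only in v₅'s list, so v₅ = P.
The 5 still-open variables together cover exactly {L, M, O, R, S} — 5 values for 5 variables — and S appears only in v₇'s list, so v₇ = S.

S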